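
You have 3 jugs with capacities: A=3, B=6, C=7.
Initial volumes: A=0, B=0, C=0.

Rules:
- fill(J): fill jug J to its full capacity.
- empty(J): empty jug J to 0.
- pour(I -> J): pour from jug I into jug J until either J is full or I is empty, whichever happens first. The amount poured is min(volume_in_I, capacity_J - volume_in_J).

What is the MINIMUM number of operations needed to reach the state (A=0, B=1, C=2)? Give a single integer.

BFS from (A=0, B=0, C=0). One shortest path:
  1. fill(A) -> (A=3 B=0 C=0)
  2. fill(B) -> (A=3 B=6 C=0)
  3. pour(B -> C) -> (A=3 B=0 C=6)
  4. pour(A -> C) -> (A=2 B=0 C=7)
  5. pour(C -> B) -> (A=2 B=6 C=1)
  6. empty(B) -> (A=2 B=0 C=1)
  7. pour(C -> B) -> (A=2 B=1 C=0)
  8. pour(A -> C) -> (A=0 B=1 C=2)
Reached target in 8 moves.

Answer: 8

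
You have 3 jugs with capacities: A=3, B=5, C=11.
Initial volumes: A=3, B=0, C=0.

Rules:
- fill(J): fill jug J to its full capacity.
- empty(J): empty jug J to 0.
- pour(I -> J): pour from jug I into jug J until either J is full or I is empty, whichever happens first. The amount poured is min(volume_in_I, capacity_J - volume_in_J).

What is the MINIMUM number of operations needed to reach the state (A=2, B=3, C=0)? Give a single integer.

Answer: 6

Derivation:
BFS from (A=3, B=0, C=0). One shortest path:
  1. empty(A) -> (A=0 B=0 C=0)
  2. fill(B) -> (A=0 B=5 C=0)
  3. pour(B -> A) -> (A=3 B=2 C=0)
  4. pour(A -> C) -> (A=0 B=2 C=3)
  5. pour(B -> A) -> (A=2 B=0 C=3)
  6. pour(C -> B) -> (A=2 B=3 C=0)
Reached target in 6 moves.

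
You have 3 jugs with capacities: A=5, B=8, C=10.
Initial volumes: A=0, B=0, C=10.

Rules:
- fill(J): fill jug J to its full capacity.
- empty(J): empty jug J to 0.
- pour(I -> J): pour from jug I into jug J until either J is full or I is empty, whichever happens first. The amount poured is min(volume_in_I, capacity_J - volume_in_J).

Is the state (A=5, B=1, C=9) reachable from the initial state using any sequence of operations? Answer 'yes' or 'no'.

Answer: yes

Derivation:
BFS from (A=0, B=0, C=10):
  1. pour(C -> B) -> (A=0 B=8 C=2)
  2. pour(B -> A) -> (A=5 B=3 C=2)
  3. empty(A) -> (A=0 B=3 C=2)
  4. pour(B -> A) -> (A=3 B=0 C=2)
  5. pour(C -> B) -> (A=3 B=2 C=0)
  6. fill(C) -> (A=3 B=2 C=10)
  7. pour(C -> B) -> (A=3 B=8 C=4)
  8. pour(B -> A) -> (A=5 B=6 C=4)
  9. pour(A -> C) -> (A=0 B=6 C=9)
  10. pour(B -> A) -> (A=5 B=1 C=9)
Target reached → yes.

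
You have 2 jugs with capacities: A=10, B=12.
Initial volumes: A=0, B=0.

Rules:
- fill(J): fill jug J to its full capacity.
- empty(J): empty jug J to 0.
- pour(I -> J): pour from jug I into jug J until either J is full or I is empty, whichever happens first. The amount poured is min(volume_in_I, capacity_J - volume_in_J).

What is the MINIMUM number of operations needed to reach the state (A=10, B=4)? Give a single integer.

BFS from (A=0, B=0). One shortest path:
  1. fill(B) -> (A=0 B=12)
  2. pour(B -> A) -> (A=10 B=2)
  3. empty(A) -> (A=0 B=2)
  4. pour(B -> A) -> (A=2 B=0)
  5. fill(B) -> (A=2 B=12)
  6. pour(B -> A) -> (A=10 B=4)
Reached target in 6 moves.

Answer: 6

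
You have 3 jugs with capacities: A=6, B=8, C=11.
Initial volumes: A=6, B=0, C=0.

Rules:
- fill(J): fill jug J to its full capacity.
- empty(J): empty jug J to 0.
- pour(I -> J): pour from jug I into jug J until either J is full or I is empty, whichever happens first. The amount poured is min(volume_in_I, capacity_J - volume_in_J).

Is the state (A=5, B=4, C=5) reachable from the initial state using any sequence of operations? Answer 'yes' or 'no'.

Answer: no

Derivation:
BFS explored all 406 reachable states.
Reachable set includes: (0,0,0), (0,0,1), (0,0,2), (0,0,3), (0,0,4), (0,0,5), (0,0,6), (0,0,7), (0,0,8), (0,0,9), (0,0,10), (0,0,11) ...
Target (A=5, B=4, C=5) not in reachable set → no.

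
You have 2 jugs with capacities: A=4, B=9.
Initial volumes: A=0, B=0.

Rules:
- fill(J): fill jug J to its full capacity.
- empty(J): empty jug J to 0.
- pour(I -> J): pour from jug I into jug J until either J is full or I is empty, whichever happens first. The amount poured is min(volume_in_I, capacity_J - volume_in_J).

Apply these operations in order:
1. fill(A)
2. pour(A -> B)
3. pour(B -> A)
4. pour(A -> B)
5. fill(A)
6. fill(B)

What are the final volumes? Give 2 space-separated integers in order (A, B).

Answer: 4 9

Derivation:
Step 1: fill(A) -> (A=4 B=0)
Step 2: pour(A -> B) -> (A=0 B=4)
Step 3: pour(B -> A) -> (A=4 B=0)
Step 4: pour(A -> B) -> (A=0 B=4)
Step 5: fill(A) -> (A=4 B=4)
Step 6: fill(B) -> (A=4 B=9)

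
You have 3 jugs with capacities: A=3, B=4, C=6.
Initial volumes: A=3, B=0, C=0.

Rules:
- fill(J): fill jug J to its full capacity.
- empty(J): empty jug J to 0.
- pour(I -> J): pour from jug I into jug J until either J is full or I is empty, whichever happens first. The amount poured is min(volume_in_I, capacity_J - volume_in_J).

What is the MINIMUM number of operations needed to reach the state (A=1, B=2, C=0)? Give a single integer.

BFS from (A=3, B=0, C=0). One shortest path:
  1. fill(B) -> (A=3 B=4 C=0)
  2. pour(B -> C) -> (A=3 B=0 C=4)
  3. pour(A -> C) -> (A=1 B=0 C=6)
  4. pour(C -> B) -> (A=1 B=4 C=2)
  5. empty(B) -> (A=1 B=0 C=2)
  6. pour(C -> B) -> (A=1 B=2 C=0)
Reached target in 6 moves.

Answer: 6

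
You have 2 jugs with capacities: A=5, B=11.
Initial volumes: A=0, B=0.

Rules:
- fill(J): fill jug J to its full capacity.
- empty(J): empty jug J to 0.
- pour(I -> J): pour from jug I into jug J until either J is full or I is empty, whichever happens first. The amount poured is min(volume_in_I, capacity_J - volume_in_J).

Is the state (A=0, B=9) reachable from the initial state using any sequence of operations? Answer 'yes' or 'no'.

Answer: yes

Derivation:
BFS from (A=0, B=0):
  1. fill(A) -> (A=5 B=0)
  2. pour(A -> B) -> (A=0 B=5)
  3. fill(A) -> (A=5 B=5)
  4. pour(A -> B) -> (A=0 B=10)
  5. fill(A) -> (A=5 B=10)
  6. pour(A -> B) -> (A=4 B=11)
  7. empty(B) -> (A=4 B=0)
  8. pour(A -> B) -> (A=0 B=4)
  9. fill(A) -> (A=5 B=4)
  10. pour(A -> B) -> (A=0 B=9)
Target reached → yes.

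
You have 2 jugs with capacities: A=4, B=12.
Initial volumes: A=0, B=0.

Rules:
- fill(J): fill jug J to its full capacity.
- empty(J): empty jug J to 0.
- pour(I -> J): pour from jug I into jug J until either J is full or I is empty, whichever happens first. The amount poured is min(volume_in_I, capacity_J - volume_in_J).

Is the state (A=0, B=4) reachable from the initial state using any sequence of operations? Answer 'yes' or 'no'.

Answer: yes

Derivation:
BFS from (A=0, B=0):
  1. fill(A) -> (A=4 B=0)
  2. pour(A -> B) -> (A=0 B=4)
Target reached → yes.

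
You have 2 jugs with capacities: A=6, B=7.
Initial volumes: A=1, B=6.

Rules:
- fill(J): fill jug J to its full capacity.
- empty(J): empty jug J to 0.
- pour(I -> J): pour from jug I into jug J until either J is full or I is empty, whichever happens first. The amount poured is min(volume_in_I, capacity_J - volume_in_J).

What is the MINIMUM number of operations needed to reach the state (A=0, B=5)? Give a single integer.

Answer: 4

Derivation:
BFS from (A=1, B=6). One shortest path:
  1. fill(A) -> (A=6 B=6)
  2. pour(A -> B) -> (A=5 B=7)
  3. empty(B) -> (A=5 B=0)
  4. pour(A -> B) -> (A=0 B=5)
Reached target in 4 moves.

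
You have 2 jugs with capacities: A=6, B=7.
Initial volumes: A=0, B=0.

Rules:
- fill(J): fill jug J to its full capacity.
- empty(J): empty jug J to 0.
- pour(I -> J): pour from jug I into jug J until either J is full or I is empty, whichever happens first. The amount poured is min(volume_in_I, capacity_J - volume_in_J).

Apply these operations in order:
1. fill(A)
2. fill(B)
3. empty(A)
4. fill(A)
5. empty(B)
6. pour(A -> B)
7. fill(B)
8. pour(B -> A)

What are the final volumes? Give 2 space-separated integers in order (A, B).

Answer: 6 1

Derivation:
Step 1: fill(A) -> (A=6 B=0)
Step 2: fill(B) -> (A=6 B=7)
Step 3: empty(A) -> (A=0 B=7)
Step 4: fill(A) -> (A=6 B=7)
Step 5: empty(B) -> (A=6 B=0)
Step 6: pour(A -> B) -> (A=0 B=6)
Step 7: fill(B) -> (A=0 B=7)
Step 8: pour(B -> A) -> (A=6 B=1)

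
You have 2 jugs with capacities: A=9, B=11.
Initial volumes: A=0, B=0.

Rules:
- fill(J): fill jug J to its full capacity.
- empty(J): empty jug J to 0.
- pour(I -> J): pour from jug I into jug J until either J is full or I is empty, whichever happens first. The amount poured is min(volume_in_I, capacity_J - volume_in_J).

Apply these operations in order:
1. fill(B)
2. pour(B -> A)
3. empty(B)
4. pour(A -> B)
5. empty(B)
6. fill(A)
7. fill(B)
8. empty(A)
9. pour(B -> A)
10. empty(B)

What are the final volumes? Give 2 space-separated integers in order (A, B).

Answer: 9 0

Derivation:
Step 1: fill(B) -> (A=0 B=11)
Step 2: pour(B -> A) -> (A=9 B=2)
Step 3: empty(B) -> (A=9 B=0)
Step 4: pour(A -> B) -> (A=0 B=9)
Step 5: empty(B) -> (A=0 B=0)
Step 6: fill(A) -> (A=9 B=0)
Step 7: fill(B) -> (A=9 B=11)
Step 8: empty(A) -> (A=0 B=11)
Step 9: pour(B -> A) -> (A=9 B=2)
Step 10: empty(B) -> (A=9 B=0)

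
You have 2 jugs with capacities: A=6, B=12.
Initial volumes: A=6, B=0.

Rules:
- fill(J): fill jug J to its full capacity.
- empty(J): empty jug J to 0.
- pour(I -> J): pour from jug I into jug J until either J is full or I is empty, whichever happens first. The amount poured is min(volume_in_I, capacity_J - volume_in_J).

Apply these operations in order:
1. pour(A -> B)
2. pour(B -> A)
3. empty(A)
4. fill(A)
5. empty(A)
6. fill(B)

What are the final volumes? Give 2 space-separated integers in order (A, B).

Answer: 0 12

Derivation:
Step 1: pour(A -> B) -> (A=0 B=6)
Step 2: pour(B -> A) -> (A=6 B=0)
Step 3: empty(A) -> (A=0 B=0)
Step 4: fill(A) -> (A=6 B=0)
Step 5: empty(A) -> (A=0 B=0)
Step 6: fill(B) -> (A=0 B=12)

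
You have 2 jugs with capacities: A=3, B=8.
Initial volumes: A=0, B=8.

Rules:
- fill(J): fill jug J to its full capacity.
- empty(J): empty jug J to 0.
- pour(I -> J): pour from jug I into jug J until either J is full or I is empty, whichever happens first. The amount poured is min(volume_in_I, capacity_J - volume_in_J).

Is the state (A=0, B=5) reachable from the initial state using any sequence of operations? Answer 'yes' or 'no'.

BFS from (A=0, B=8):
  1. pour(B -> A) -> (A=3 B=5)
  2. empty(A) -> (A=0 B=5)
Target reached → yes.

Answer: yes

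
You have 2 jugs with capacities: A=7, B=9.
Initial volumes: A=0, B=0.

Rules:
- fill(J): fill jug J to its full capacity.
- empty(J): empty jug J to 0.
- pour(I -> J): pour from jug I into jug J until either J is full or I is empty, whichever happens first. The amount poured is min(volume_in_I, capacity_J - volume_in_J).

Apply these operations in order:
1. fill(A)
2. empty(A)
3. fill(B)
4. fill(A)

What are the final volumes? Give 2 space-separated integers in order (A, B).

Step 1: fill(A) -> (A=7 B=0)
Step 2: empty(A) -> (A=0 B=0)
Step 3: fill(B) -> (A=0 B=9)
Step 4: fill(A) -> (A=7 B=9)

Answer: 7 9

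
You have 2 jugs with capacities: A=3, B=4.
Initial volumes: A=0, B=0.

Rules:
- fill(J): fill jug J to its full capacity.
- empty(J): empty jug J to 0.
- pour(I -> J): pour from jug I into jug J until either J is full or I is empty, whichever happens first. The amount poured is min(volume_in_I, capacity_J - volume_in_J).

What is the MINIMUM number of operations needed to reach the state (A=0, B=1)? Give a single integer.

Answer: 3

Derivation:
BFS from (A=0, B=0). One shortest path:
  1. fill(B) -> (A=0 B=4)
  2. pour(B -> A) -> (A=3 B=1)
  3. empty(A) -> (A=0 B=1)
Reached target in 3 moves.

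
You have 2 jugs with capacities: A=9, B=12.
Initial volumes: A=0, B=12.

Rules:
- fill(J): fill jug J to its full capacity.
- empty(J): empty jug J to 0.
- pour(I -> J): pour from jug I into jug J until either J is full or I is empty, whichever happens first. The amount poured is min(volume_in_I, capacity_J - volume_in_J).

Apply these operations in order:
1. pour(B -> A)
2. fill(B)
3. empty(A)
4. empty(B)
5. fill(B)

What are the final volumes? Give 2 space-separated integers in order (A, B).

Answer: 0 12

Derivation:
Step 1: pour(B -> A) -> (A=9 B=3)
Step 2: fill(B) -> (A=9 B=12)
Step 3: empty(A) -> (A=0 B=12)
Step 4: empty(B) -> (A=0 B=0)
Step 5: fill(B) -> (A=0 B=12)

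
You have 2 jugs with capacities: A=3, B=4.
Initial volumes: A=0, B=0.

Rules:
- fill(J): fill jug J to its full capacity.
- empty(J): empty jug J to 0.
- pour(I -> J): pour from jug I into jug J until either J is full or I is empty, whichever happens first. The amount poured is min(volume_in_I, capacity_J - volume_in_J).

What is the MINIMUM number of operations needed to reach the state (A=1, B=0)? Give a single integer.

Answer: 4

Derivation:
BFS from (A=0, B=0). One shortest path:
  1. fill(B) -> (A=0 B=4)
  2. pour(B -> A) -> (A=3 B=1)
  3. empty(A) -> (A=0 B=1)
  4. pour(B -> A) -> (A=1 B=0)
Reached target in 4 moves.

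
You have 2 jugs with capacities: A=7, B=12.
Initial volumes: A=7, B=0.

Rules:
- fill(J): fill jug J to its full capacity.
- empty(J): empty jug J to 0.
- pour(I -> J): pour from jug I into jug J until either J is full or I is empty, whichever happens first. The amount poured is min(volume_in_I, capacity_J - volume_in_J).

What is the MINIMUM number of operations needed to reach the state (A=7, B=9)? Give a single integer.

BFS from (A=7, B=0). One shortest path:
  1. pour(A -> B) -> (A=0 B=7)
  2. fill(A) -> (A=7 B=7)
  3. pour(A -> B) -> (A=2 B=12)
  4. empty(B) -> (A=2 B=0)
  5. pour(A -> B) -> (A=0 B=2)
  6. fill(A) -> (A=7 B=2)
  7. pour(A -> B) -> (A=0 B=9)
  8. fill(A) -> (A=7 B=9)
Reached target in 8 moves.

Answer: 8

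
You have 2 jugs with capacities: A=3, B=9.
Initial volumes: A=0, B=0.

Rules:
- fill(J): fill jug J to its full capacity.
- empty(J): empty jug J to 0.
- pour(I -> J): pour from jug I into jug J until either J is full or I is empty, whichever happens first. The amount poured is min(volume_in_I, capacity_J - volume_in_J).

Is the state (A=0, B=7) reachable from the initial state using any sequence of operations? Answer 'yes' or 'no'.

BFS explored all 8 reachable states.
Reachable set includes: (0,0), (0,3), (0,6), (0,9), (3,0), (3,3), (3,6), (3,9)
Target (A=0, B=7) not in reachable set → no.

Answer: no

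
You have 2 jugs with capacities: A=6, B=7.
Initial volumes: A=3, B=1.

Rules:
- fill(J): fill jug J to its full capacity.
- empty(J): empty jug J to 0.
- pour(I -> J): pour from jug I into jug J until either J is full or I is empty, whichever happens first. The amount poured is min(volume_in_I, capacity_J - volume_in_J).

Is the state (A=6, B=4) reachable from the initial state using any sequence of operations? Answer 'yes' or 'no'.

Answer: yes

Derivation:
BFS from (A=3, B=1):
  1. fill(B) -> (A=3 B=7)
  2. pour(B -> A) -> (A=6 B=4)
Target reached → yes.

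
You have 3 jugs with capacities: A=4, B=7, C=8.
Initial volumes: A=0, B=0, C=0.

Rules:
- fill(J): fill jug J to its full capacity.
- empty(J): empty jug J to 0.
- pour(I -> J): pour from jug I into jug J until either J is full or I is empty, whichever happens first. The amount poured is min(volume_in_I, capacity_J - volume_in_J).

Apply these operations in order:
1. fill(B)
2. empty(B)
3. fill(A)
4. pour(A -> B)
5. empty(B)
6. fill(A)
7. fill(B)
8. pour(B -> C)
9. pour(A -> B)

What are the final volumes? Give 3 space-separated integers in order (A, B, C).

Answer: 0 4 7

Derivation:
Step 1: fill(B) -> (A=0 B=7 C=0)
Step 2: empty(B) -> (A=0 B=0 C=0)
Step 3: fill(A) -> (A=4 B=0 C=0)
Step 4: pour(A -> B) -> (A=0 B=4 C=0)
Step 5: empty(B) -> (A=0 B=0 C=0)
Step 6: fill(A) -> (A=4 B=0 C=0)
Step 7: fill(B) -> (A=4 B=7 C=0)
Step 8: pour(B -> C) -> (A=4 B=0 C=7)
Step 9: pour(A -> B) -> (A=0 B=4 C=7)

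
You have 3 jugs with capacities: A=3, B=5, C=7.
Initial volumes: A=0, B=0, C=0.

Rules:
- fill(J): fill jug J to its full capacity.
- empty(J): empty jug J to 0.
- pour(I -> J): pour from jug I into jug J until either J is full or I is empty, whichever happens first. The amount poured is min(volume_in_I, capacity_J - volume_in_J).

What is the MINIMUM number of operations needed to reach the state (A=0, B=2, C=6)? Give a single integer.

BFS from (A=0, B=0, C=0). One shortest path:
  1. fill(A) -> (A=3 B=0 C=0)
  2. fill(B) -> (A=3 B=5 C=0)
  3. pour(A -> C) -> (A=0 B=5 C=3)
  4. pour(B -> A) -> (A=3 B=2 C=3)
  5. pour(A -> C) -> (A=0 B=2 C=6)
Reached target in 5 moves.

Answer: 5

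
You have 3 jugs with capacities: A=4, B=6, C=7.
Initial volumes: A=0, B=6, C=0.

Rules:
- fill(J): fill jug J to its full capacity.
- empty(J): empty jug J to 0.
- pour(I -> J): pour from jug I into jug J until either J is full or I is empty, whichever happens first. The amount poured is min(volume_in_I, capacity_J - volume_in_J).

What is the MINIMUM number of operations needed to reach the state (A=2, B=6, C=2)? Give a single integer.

BFS from (A=0, B=6, C=0). One shortest path:
  1. fill(A) -> (A=4 B=6 C=0)
  2. pour(B -> C) -> (A=4 B=0 C=6)
  3. pour(A -> B) -> (A=0 B=4 C=6)
  4. pour(C -> A) -> (A=4 B=4 C=2)
  5. pour(A -> B) -> (A=2 B=6 C=2)
Reached target in 5 moves.

Answer: 5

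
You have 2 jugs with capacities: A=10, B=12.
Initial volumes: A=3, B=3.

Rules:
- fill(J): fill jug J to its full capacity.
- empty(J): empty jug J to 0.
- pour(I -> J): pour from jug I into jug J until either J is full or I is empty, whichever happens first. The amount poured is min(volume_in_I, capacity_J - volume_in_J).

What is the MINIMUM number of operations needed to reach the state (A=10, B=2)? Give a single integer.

Answer: 3

Derivation:
BFS from (A=3, B=3). One shortest path:
  1. empty(A) -> (A=0 B=3)
  2. fill(B) -> (A=0 B=12)
  3. pour(B -> A) -> (A=10 B=2)
Reached target in 3 moves.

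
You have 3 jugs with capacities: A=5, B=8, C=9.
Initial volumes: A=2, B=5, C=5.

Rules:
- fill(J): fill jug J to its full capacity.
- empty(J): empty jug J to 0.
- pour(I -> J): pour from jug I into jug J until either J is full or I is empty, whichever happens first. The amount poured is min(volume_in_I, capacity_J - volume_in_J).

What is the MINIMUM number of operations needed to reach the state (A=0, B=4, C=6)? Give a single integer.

Answer: 4

Derivation:
BFS from (A=2, B=5, C=5). One shortest path:
  1. fill(B) -> (A=2 B=8 C=5)
  2. pour(B -> C) -> (A=2 B=4 C=9)
  3. pour(C -> A) -> (A=5 B=4 C=6)
  4. empty(A) -> (A=0 B=4 C=6)
Reached target in 4 moves.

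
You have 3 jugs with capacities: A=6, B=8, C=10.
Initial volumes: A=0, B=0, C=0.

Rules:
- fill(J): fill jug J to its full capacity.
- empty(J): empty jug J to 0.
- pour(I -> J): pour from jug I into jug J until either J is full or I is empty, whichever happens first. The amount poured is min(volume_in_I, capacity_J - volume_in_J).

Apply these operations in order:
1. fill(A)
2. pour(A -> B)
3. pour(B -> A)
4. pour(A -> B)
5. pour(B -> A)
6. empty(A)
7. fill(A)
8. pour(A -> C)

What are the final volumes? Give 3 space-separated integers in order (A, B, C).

Answer: 0 0 6

Derivation:
Step 1: fill(A) -> (A=6 B=0 C=0)
Step 2: pour(A -> B) -> (A=0 B=6 C=0)
Step 3: pour(B -> A) -> (A=6 B=0 C=0)
Step 4: pour(A -> B) -> (A=0 B=6 C=0)
Step 5: pour(B -> A) -> (A=6 B=0 C=0)
Step 6: empty(A) -> (A=0 B=0 C=0)
Step 7: fill(A) -> (A=6 B=0 C=0)
Step 8: pour(A -> C) -> (A=0 B=0 C=6)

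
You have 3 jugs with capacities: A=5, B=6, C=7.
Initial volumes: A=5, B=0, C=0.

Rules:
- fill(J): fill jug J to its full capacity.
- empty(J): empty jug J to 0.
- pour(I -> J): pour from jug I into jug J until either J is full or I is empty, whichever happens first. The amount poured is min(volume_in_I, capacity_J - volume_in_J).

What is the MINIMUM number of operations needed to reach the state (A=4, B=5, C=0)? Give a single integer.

Answer: 6

Derivation:
BFS from (A=5, B=0, C=0). One shortest path:
  1. fill(B) -> (A=5 B=6 C=0)
  2. pour(B -> C) -> (A=5 B=0 C=6)
  3. pour(A -> B) -> (A=0 B=5 C=6)
  4. fill(A) -> (A=5 B=5 C=6)
  5. pour(A -> C) -> (A=4 B=5 C=7)
  6. empty(C) -> (A=4 B=5 C=0)
Reached target in 6 moves.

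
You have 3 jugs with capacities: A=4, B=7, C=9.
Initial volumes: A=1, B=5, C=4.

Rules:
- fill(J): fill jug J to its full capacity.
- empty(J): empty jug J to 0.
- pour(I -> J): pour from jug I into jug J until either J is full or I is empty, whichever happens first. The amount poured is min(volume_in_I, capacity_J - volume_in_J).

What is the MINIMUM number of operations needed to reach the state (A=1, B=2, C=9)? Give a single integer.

Answer: 2

Derivation:
BFS from (A=1, B=5, C=4). One shortest path:
  1. fill(B) -> (A=1 B=7 C=4)
  2. pour(B -> C) -> (A=1 B=2 C=9)
Reached target in 2 moves.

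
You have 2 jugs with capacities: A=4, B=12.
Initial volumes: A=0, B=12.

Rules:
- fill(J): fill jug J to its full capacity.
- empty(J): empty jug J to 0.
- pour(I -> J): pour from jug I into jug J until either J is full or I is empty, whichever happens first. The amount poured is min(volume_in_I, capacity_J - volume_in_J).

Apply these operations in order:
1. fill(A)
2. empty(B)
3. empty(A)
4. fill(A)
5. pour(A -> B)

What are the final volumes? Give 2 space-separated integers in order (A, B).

Step 1: fill(A) -> (A=4 B=12)
Step 2: empty(B) -> (A=4 B=0)
Step 3: empty(A) -> (A=0 B=0)
Step 4: fill(A) -> (A=4 B=0)
Step 5: pour(A -> B) -> (A=0 B=4)

Answer: 0 4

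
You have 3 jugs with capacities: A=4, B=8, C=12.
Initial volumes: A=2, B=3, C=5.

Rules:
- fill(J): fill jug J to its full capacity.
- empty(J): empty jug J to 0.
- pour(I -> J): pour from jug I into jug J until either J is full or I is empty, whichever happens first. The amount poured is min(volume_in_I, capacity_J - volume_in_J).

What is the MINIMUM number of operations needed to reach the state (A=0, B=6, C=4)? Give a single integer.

BFS from (A=2, B=3, C=5). One shortest path:
  1. pour(B -> A) -> (A=4 B=1 C=5)
  2. pour(C -> B) -> (A=4 B=6 C=0)
  3. pour(A -> C) -> (A=0 B=6 C=4)
Reached target in 3 moves.

Answer: 3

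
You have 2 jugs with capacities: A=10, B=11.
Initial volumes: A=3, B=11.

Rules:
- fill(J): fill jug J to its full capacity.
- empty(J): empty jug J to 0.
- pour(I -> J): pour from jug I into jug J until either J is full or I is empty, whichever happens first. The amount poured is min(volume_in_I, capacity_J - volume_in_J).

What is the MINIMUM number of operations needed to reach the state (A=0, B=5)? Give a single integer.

Answer: 6

Derivation:
BFS from (A=3, B=11). One shortest path:
  1. pour(B -> A) -> (A=10 B=4)
  2. empty(A) -> (A=0 B=4)
  3. pour(B -> A) -> (A=4 B=0)
  4. fill(B) -> (A=4 B=11)
  5. pour(B -> A) -> (A=10 B=5)
  6. empty(A) -> (A=0 B=5)
Reached target in 6 moves.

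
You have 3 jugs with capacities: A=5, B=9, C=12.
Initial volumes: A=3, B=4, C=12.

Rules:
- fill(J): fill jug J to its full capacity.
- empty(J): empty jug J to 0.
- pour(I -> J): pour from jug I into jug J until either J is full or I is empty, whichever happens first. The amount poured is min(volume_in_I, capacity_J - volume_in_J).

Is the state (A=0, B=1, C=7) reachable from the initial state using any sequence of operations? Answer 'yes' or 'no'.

Answer: yes

Derivation:
BFS from (A=3, B=4, C=12):
  1. fill(A) -> (A=5 B=4 C=12)
  2. empty(B) -> (A=5 B=0 C=12)
  3. pour(A -> B) -> (A=0 B=5 C=12)
  4. pour(C -> A) -> (A=5 B=5 C=7)
  5. pour(A -> B) -> (A=1 B=9 C=7)
  6. empty(B) -> (A=1 B=0 C=7)
  7. pour(A -> B) -> (A=0 B=1 C=7)
Target reached → yes.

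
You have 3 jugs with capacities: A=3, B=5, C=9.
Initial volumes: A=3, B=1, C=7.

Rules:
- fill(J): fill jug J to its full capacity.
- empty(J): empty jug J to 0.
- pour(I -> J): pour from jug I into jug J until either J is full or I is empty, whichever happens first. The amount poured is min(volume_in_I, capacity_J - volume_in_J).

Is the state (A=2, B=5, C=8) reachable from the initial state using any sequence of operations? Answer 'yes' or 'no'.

BFS from (A=3, B=1, C=7):
  1. empty(A) -> (A=0 B=1 C=7)
  2. fill(C) -> (A=0 B=1 C=9)
  3. pour(C -> B) -> (A=0 B=5 C=5)
  4. pour(B -> A) -> (A=3 B=2 C=5)
  5. pour(A -> C) -> (A=0 B=2 C=8)
  6. pour(B -> A) -> (A=2 B=0 C=8)
  7. fill(B) -> (A=2 B=5 C=8)
Target reached → yes.

Answer: yes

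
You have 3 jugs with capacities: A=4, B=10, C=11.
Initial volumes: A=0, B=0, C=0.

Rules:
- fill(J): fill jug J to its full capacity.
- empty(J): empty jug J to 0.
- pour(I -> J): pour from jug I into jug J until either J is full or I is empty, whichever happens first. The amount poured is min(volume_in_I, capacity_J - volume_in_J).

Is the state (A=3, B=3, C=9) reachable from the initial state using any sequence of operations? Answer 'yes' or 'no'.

BFS explored all 390 reachable states.
Reachable set includes: (0,0,0), (0,0,1), (0,0,2), (0,0,3), (0,0,4), (0,0,5), (0,0,6), (0,0,7), (0,0,8), (0,0,9), (0,0,10), (0,0,11) ...
Target (A=3, B=3, C=9) not in reachable set → no.

Answer: no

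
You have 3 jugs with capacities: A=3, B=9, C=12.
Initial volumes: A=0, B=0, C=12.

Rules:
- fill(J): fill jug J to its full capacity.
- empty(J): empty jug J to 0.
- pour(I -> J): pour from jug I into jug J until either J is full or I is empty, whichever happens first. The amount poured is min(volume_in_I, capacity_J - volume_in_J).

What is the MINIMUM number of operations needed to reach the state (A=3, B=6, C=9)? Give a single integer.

BFS from (A=0, B=0, C=12). One shortest path:
  1. fill(B) -> (A=0 B=9 C=12)
  2. pour(B -> A) -> (A=3 B=6 C=12)
  3. empty(A) -> (A=0 B=6 C=12)
  4. pour(C -> A) -> (A=3 B=6 C=9)
Reached target in 4 moves.

Answer: 4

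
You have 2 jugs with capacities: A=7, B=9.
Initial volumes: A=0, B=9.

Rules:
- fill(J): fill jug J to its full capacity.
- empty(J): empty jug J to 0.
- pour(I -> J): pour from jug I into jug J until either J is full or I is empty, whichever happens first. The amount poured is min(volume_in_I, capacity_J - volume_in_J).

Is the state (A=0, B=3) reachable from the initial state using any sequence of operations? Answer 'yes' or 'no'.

BFS from (A=0, B=9):
  1. fill(A) -> (A=7 B=9)
  2. empty(B) -> (A=7 B=0)
  3. pour(A -> B) -> (A=0 B=7)
  4. fill(A) -> (A=7 B=7)
  5. pour(A -> B) -> (A=5 B=9)
  6. empty(B) -> (A=5 B=0)
  7. pour(A -> B) -> (A=0 B=5)
  8. fill(A) -> (A=7 B=5)
  9. pour(A -> B) -> (A=3 B=9)
  10. empty(B) -> (A=3 B=0)
  11. pour(A -> B) -> (A=0 B=3)
Target reached → yes.

Answer: yes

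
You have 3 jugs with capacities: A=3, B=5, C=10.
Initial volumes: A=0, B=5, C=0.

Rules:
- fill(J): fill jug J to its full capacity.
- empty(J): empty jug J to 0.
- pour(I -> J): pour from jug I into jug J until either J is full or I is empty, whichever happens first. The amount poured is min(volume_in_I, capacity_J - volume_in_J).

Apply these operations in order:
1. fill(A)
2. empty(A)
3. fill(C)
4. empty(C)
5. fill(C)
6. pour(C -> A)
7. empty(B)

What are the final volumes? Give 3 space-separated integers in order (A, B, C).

Answer: 3 0 7

Derivation:
Step 1: fill(A) -> (A=3 B=5 C=0)
Step 2: empty(A) -> (A=0 B=5 C=0)
Step 3: fill(C) -> (A=0 B=5 C=10)
Step 4: empty(C) -> (A=0 B=5 C=0)
Step 5: fill(C) -> (A=0 B=5 C=10)
Step 6: pour(C -> A) -> (A=3 B=5 C=7)
Step 7: empty(B) -> (A=3 B=0 C=7)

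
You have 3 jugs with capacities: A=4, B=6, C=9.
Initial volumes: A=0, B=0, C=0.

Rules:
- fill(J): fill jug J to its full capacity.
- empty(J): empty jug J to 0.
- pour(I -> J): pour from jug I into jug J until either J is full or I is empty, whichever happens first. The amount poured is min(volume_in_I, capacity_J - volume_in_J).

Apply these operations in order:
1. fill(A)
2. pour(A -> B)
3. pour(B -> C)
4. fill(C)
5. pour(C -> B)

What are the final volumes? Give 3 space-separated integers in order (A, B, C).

Step 1: fill(A) -> (A=4 B=0 C=0)
Step 2: pour(A -> B) -> (A=0 B=4 C=0)
Step 3: pour(B -> C) -> (A=0 B=0 C=4)
Step 4: fill(C) -> (A=0 B=0 C=9)
Step 5: pour(C -> B) -> (A=0 B=6 C=3)

Answer: 0 6 3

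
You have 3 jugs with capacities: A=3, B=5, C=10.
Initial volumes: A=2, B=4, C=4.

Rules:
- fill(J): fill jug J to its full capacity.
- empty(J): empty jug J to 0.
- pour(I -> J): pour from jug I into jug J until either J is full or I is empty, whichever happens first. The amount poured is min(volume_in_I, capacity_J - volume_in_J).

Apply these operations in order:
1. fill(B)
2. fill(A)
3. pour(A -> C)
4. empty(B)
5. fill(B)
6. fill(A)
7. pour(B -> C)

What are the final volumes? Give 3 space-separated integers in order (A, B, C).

Answer: 3 2 10

Derivation:
Step 1: fill(B) -> (A=2 B=5 C=4)
Step 2: fill(A) -> (A=3 B=5 C=4)
Step 3: pour(A -> C) -> (A=0 B=5 C=7)
Step 4: empty(B) -> (A=0 B=0 C=7)
Step 5: fill(B) -> (A=0 B=5 C=7)
Step 6: fill(A) -> (A=3 B=5 C=7)
Step 7: pour(B -> C) -> (A=3 B=2 C=10)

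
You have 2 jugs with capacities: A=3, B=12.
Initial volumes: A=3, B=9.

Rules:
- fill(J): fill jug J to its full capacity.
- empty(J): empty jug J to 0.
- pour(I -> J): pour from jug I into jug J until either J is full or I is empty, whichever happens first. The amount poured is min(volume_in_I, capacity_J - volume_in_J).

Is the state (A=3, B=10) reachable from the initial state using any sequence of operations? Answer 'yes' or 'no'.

Answer: no

Derivation:
BFS explored all 10 reachable states.
Reachable set includes: (0,0), (0,3), (0,6), (0,9), (0,12), (3,0), (3,3), (3,6), (3,9), (3,12)
Target (A=3, B=10) not in reachable set → no.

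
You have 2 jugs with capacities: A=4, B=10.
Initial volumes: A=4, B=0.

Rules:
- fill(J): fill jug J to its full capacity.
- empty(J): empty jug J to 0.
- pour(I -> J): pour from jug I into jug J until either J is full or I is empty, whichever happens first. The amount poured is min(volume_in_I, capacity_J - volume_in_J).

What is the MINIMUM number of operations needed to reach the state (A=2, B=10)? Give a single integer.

Answer: 5

Derivation:
BFS from (A=4, B=0). One shortest path:
  1. pour(A -> B) -> (A=0 B=4)
  2. fill(A) -> (A=4 B=4)
  3. pour(A -> B) -> (A=0 B=8)
  4. fill(A) -> (A=4 B=8)
  5. pour(A -> B) -> (A=2 B=10)
Reached target in 5 moves.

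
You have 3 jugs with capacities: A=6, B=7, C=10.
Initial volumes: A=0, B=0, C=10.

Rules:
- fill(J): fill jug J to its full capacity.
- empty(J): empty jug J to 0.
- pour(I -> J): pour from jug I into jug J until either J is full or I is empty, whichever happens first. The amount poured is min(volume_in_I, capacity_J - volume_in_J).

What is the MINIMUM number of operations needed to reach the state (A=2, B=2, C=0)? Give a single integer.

Answer: 8

Derivation:
BFS from (A=0, B=0, C=10). One shortest path:
  1. pour(C -> B) -> (A=0 B=7 C=3)
  2. pour(B -> A) -> (A=6 B=1 C=3)
  3. pour(A -> C) -> (A=0 B=1 C=9)
  4. pour(B -> A) -> (A=1 B=0 C=9)
  5. pour(C -> B) -> (A=1 B=7 C=2)
  6. pour(B -> A) -> (A=6 B=2 C=2)
  7. empty(A) -> (A=0 B=2 C=2)
  8. pour(C -> A) -> (A=2 B=2 C=0)
Reached target in 8 moves.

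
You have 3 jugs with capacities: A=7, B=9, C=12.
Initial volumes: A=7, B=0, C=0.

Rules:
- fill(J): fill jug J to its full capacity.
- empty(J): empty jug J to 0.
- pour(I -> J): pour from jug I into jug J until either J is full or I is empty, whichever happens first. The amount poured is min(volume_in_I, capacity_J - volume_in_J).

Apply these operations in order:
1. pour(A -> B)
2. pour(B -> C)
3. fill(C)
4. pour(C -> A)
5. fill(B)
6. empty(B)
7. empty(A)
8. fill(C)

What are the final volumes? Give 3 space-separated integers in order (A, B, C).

Answer: 0 0 12

Derivation:
Step 1: pour(A -> B) -> (A=0 B=7 C=0)
Step 2: pour(B -> C) -> (A=0 B=0 C=7)
Step 3: fill(C) -> (A=0 B=0 C=12)
Step 4: pour(C -> A) -> (A=7 B=0 C=5)
Step 5: fill(B) -> (A=7 B=9 C=5)
Step 6: empty(B) -> (A=7 B=0 C=5)
Step 7: empty(A) -> (A=0 B=0 C=5)
Step 8: fill(C) -> (A=0 B=0 C=12)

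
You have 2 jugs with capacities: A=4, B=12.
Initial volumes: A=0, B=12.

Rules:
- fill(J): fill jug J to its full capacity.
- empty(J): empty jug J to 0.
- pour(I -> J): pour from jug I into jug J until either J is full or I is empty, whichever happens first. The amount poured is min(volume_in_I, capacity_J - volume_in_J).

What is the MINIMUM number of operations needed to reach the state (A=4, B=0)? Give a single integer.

BFS from (A=0, B=12). One shortest path:
  1. fill(A) -> (A=4 B=12)
  2. empty(B) -> (A=4 B=0)
Reached target in 2 moves.

Answer: 2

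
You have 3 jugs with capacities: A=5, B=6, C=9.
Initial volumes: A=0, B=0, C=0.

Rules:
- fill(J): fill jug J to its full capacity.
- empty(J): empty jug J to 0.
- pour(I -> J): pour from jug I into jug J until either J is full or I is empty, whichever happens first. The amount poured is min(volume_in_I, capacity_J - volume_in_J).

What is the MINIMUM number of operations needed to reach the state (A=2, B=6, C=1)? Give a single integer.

BFS from (A=0, B=0, C=0). One shortest path:
  1. fill(C) -> (A=0 B=0 C=9)
  2. pour(C -> B) -> (A=0 B=6 C=3)
  3. pour(C -> A) -> (A=3 B=6 C=0)
  4. pour(B -> C) -> (A=3 B=0 C=6)
  5. pour(A -> B) -> (A=0 B=3 C=6)
  6. pour(C -> A) -> (A=5 B=3 C=1)
  7. pour(A -> B) -> (A=2 B=6 C=1)
Reached target in 7 moves.

Answer: 7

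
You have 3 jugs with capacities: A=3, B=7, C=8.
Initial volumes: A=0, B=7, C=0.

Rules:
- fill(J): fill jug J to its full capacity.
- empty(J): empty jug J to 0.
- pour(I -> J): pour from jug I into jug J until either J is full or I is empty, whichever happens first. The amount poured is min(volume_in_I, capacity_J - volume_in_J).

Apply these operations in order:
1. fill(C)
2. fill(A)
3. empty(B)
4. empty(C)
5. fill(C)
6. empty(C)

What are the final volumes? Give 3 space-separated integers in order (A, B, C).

Step 1: fill(C) -> (A=0 B=7 C=8)
Step 2: fill(A) -> (A=3 B=7 C=8)
Step 3: empty(B) -> (A=3 B=0 C=8)
Step 4: empty(C) -> (A=3 B=0 C=0)
Step 5: fill(C) -> (A=3 B=0 C=8)
Step 6: empty(C) -> (A=3 B=0 C=0)

Answer: 3 0 0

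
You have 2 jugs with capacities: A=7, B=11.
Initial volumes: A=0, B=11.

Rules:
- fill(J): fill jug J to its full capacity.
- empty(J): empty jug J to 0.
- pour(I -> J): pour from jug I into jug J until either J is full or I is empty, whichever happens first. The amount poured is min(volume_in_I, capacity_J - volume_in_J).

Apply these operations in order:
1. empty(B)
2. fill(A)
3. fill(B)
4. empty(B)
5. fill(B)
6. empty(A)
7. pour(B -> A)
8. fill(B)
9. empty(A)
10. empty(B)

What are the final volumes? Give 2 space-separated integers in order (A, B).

Step 1: empty(B) -> (A=0 B=0)
Step 2: fill(A) -> (A=7 B=0)
Step 3: fill(B) -> (A=7 B=11)
Step 4: empty(B) -> (A=7 B=0)
Step 5: fill(B) -> (A=7 B=11)
Step 6: empty(A) -> (A=0 B=11)
Step 7: pour(B -> A) -> (A=7 B=4)
Step 8: fill(B) -> (A=7 B=11)
Step 9: empty(A) -> (A=0 B=11)
Step 10: empty(B) -> (A=0 B=0)

Answer: 0 0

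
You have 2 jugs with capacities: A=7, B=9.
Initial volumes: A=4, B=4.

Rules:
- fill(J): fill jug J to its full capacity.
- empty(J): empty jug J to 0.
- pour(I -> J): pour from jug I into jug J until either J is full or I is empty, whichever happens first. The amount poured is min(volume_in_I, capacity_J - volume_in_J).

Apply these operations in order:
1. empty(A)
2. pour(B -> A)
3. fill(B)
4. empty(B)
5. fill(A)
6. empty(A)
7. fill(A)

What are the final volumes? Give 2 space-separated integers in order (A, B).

Answer: 7 0

Derivation:
Step 1: empty(A) -> (A=0 B=4)
Step 2: pour(B -> A) -> (A=4 B=0)
Step 3: fill(B) -> (A=4 B=9)
Step 4: empty(B) -> (A=4 B=0)
Step 5: fill(A) -> (A=7 B=0)
Step 6: empty(A) -> (A=0 B=0)
Step 7: fill(A) -> (A=7 B=0)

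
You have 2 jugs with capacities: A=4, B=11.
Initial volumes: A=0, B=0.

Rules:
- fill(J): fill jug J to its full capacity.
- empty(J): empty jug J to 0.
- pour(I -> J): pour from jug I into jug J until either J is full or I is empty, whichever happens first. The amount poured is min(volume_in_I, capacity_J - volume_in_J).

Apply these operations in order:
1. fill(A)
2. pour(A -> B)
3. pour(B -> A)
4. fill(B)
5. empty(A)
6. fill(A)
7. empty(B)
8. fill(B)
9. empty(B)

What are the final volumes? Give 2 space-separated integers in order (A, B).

Answer: 4 0

Derivation:
Step 1: fill(A) -> (A=4 B=0)
Step 2: pour(A -> B) -> (A=0 B=4)
Step 3: pour(B -> A) -> (A=4 B=0)
Step 4: fill(B) -> (A=4 B=11)
Step 5: empty(A) -> (A=0 B=11)
Step 6: fill(A) -> (A=4 B=11)
Step 7: empty(B) -> (A=4 B=0)
Step 8: fill(B) -> (A=4 B=11)
Step 9: empty(B) -> (A=4 B=0)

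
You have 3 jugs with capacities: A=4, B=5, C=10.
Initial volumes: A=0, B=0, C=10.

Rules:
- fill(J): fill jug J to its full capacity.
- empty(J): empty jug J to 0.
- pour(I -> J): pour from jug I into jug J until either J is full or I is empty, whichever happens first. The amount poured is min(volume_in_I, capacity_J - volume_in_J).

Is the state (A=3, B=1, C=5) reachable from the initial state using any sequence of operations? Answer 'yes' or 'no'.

BFS explored all 222 reachable states.
Reachable set includes: (0,0,0), (0,0,1), (0,0,2), (0,0,3), (0,0,4), (0,0,5), (0,0,6), (0,0,7), (0,0,8), (0,0,9), (0,0,10), (0,1,0) ...
Target (A=3, B=1, C=5) not in reachable set → no.

Answer: no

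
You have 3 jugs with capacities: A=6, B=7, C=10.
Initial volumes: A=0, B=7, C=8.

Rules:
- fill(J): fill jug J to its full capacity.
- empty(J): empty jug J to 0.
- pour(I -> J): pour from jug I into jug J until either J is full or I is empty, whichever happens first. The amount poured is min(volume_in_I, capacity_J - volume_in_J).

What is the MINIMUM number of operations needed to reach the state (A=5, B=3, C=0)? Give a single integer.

Answer: 5

Derivation:
BFS from (A=0, B=7, C=8). One shortest path:
  1. pour(B -> C) -> (A=0 B=5 C=10)
  2. pour(B -> A) -> (A=5 B=0 C=10)
  3. pour(C -> B) -> (A=5 B=7 C=3)
  4. empty(B) -> (A=5 B=0 C=3)
  5. pour(C -> B) -> (A=5 B=3 C=0)
Reached target in 5 moves.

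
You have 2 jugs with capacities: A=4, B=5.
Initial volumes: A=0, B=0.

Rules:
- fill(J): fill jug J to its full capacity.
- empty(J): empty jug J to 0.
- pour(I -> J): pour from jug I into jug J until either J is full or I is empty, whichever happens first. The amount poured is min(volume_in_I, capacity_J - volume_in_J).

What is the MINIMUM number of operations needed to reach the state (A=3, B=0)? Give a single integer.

Answer: 5

Derivation:
BFS from (A=0, B=0). One shortest path:
  1. fill(A) -> (A=4 B=0)
  2. pour(A -> B) -> (A=0 B=4)
  3. fill(A) -> (A=4 B=4)
  4. pour(A -> B) -> (A=3 B=5)
  5. empty(B) -> (A=3 B=0)
Reached target in 5 moves.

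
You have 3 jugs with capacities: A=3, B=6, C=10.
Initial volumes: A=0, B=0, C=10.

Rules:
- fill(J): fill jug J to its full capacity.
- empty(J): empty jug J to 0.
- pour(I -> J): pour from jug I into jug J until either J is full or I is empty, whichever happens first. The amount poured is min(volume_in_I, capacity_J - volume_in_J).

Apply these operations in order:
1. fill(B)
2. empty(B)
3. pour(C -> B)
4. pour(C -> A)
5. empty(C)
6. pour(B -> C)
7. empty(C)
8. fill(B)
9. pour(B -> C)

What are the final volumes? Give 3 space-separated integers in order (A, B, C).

Step 1: fill(B) -> (A=0 B=6 C=10)
Step 2: empty(B) -> (A=0 B=0 C=10)
Step 3: pour(C -> B) -> (A=0 B=6 C=4)
Step 4: pour(C -> A) -> (A=3 B=6 C=1)
Step 5: empty(C) -> (A=3 B=6 C=0)
Step 6: pour(B -> C) -> (A=3 B=0 C=6)
Step 7: empty(C) -> (A=3 B=0 C=0)
Step 8: fill(B) -> (A=3 B=6 C=0)
Step 9: pour(B -> C) -> (A=3 B=0 C=6)

Answer: 3 0 6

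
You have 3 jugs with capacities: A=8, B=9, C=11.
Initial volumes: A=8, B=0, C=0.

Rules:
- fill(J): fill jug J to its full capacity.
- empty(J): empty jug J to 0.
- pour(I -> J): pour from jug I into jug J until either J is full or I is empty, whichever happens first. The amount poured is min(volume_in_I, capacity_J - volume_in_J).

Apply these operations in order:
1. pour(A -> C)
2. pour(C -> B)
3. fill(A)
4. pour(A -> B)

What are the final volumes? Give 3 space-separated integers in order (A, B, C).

Answer: 7 9 0

Derivation:
Step 1: pour(A -> C) -> (A=0 B=0 C=8)
Step 2: pour(C -> B) -> (A=0 B=8 C=0)
Step 3: fill(A) -> (A=8 B=8 C=0)
Step 4: pour(A -> B) -> (A=7 B=9 C=0)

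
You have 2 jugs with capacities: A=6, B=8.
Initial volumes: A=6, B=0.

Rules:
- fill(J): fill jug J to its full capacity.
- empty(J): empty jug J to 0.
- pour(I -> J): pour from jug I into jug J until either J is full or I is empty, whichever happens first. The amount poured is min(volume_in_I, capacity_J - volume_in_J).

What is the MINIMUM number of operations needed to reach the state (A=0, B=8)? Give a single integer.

BFS from (A=6, B=0). One shortest path:
  1. empty(A) -> (A=0 B=0)
  2. fill(B) -> (A=0 B=8)
Reached target in 2 moves.

Answer: 2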